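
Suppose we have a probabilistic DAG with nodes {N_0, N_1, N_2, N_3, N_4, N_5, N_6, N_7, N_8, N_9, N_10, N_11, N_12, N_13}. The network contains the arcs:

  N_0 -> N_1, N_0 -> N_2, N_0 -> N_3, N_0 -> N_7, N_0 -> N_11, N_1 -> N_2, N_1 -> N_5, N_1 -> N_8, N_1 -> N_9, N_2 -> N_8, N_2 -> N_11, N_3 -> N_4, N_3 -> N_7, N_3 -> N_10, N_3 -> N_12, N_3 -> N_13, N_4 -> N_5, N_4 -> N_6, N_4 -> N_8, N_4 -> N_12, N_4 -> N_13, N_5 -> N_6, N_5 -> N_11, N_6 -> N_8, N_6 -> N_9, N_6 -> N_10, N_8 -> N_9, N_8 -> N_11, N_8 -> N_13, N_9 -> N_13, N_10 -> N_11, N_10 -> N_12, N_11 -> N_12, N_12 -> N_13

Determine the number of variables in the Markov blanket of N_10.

Pa(N_10) = {N_3, N_6}.
Children of N_10: N_11, N_12.
Other parents of N_10's children:
  N_11's other parents are N_0, N_2, N_5, N_8.
  N_12 also has parents N_3, N_4, N_11.
MB(N_10) = {N_0, N_2, N_3, N_4, N_5, N_6, N_8, N_11, N_12}, which has 9 nodes.

9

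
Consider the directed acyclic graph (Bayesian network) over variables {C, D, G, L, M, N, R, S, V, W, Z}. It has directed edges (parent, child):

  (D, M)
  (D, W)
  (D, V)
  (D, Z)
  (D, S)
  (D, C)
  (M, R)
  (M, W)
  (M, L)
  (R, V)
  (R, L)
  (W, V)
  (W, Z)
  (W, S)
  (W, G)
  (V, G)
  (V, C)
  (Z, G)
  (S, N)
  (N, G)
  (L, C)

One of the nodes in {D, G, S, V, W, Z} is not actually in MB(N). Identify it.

N has child G.
Parents of N: S.
Other parents of N's children:
  G also has parents V, W, Z.
MB(N) = {G, S, V, W, Z}.
D is neither a parent, child, nor co-parent of N, so it does not belong.

D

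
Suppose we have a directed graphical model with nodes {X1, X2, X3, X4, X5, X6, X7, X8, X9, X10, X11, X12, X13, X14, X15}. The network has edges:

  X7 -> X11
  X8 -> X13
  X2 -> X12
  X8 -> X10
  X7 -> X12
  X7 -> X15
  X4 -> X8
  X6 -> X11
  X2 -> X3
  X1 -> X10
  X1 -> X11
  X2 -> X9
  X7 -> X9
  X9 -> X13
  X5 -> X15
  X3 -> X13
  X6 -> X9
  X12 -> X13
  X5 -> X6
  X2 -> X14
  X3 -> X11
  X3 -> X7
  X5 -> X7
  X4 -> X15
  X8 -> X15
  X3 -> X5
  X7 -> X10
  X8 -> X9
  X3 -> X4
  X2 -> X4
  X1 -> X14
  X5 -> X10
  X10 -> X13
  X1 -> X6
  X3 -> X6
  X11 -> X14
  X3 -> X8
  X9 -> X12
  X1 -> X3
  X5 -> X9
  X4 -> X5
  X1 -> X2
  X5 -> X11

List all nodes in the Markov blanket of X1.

{X2, X3, X5, X6, X7, X8, X10, X11, X14}

By definition, MB(X1) is built from X1's parents, X1's children, and the co-parents of X1.
X1's parents: none.
X1 has children X2, X3, X6, X10, X11, X14.
For each child, the remaining parents (spouses of X1):
  X2: —
  X3: X2
  X6: X3, X5
  X10: X5, X7, X8
  X11: X3, X5, X6, X7
  X14: X2, X11
Union: {} ∪ {X2, X3, X6, X10, X11, X14} ∪ {X2, X3, X5, X6, X7, X8, X11} = {X2, X3, X5, X6, X7, X8, X10, X11, X14}.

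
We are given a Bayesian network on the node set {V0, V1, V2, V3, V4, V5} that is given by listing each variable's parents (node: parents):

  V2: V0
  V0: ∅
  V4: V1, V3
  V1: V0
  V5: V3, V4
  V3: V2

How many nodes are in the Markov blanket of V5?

2

Parents of V5: V3, V4.
V5's children: none.
With no children, V5 has no spouses; the co-parent set is empty.
MB(V5) = {V3, V4}, which has 2 nodes.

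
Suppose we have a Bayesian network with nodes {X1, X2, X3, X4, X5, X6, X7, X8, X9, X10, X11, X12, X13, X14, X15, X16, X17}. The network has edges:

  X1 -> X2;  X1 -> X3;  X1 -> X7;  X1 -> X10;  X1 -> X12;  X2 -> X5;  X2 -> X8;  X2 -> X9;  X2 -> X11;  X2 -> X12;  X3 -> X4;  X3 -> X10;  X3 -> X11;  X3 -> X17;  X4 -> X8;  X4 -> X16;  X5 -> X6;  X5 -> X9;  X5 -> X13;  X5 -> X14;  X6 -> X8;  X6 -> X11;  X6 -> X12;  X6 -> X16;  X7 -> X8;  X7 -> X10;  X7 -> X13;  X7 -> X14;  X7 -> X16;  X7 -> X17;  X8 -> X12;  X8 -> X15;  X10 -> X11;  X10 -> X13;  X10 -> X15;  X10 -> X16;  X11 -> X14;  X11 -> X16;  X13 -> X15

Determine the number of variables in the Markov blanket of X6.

By definition, MB(X6) is built from X6's parents, X6's children, and the co-parents of X6.
X6's parents: X5.
Ch(X6) = {X8, X11, X12, X16}.
Co-parents of X6 (other parents of its children):
  X8: X2, X4, X7
  X11: X2, X3, X10
  X12: X1, X2, X8
  X16: X4, X7, X10, X11
MB(X6) = {X1, X2, X3, X4, X5, X7, X8, X10, X11, X12, X16}, which has 11 nodes.

11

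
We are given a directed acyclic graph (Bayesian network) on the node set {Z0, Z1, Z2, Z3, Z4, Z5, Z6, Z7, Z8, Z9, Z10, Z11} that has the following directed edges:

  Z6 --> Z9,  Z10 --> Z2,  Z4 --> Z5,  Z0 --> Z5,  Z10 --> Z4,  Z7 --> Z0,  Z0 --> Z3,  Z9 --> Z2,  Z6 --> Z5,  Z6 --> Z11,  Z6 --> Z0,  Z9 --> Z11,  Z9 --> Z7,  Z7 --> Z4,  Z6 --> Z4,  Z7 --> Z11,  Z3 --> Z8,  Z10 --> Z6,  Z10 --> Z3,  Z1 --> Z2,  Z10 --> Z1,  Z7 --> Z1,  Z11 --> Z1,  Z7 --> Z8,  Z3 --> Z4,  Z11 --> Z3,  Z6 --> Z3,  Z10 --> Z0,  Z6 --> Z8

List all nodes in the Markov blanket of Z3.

{Z0, Z4, Z6, Z7, Z8, Z10, Z11}

Z3's children: Z4, Z8.
Z3 has parents Z0, Z6, Z10, Z11.
Other parents of Z3's children:
  Z8's other parents are Z6, Z7.
  Z4 also has parents Z6, Z7, Z10.
So the Markov blanket of Z3 is {Z0, Z4, Z6, Z7, Z8, Z10, Z11}.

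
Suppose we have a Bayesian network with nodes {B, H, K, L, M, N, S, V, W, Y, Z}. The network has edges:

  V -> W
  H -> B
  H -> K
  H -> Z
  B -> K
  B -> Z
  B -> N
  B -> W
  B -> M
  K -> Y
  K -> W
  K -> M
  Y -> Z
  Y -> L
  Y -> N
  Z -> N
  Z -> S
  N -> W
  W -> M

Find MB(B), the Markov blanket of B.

B has parent H.
Children of B: K, M, N, W, Z.
For each child, the remaining parents (spouses of B):
  K: H
  Z: H, Y
  N: Y, Z
  W: K, N, V
  M: K, W
So the Markov blanket of B is {H, K, M, N, V, W, Y, Z}.

{H, K, M, N, V, W, Y, Z}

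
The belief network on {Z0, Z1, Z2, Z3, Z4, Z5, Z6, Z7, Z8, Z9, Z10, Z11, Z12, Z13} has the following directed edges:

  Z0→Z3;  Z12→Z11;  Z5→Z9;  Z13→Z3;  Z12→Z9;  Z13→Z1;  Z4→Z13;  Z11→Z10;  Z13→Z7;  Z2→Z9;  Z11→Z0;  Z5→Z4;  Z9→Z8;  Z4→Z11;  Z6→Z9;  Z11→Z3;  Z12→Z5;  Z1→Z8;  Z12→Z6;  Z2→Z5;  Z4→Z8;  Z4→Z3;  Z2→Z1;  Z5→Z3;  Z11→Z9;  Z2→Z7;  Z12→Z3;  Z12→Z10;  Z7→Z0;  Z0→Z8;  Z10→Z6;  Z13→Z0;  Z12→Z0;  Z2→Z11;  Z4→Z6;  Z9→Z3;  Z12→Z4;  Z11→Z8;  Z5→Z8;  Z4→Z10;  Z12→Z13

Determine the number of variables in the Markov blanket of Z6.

7

By definition, MB(Z6) is built from Z6's parents, Z6's children, and the co-parents of Z6.
Z6's parents: Z4, Z10, Z12.
Z6 has child Z9.
Other parents of Z6's children:
  parents(Z9) \ {Z6} = {Z2, Z5, Z11, Z12}.
MB(Z6) = {Z2, Z4, Z5, Z9, Z10, Z11, Z12}, which has 7 nodes.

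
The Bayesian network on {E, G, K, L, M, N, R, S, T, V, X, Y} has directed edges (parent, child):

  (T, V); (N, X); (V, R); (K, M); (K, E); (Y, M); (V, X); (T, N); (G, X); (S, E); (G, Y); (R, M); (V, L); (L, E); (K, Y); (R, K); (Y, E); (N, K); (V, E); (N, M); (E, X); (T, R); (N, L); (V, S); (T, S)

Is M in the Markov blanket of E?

No

A node's Markov blanket = Pa ∪ Ch ∪ (parents of Ch other than the node itself).
E's parents: K, L, S, V, Y.
Ch(E) = {X}.
For each child, the remaining parents (spouses of E):
  X's other parents are G, N, V.
MB(E) = {G, K, L, N, S, V, X, Y}; M is not in this set.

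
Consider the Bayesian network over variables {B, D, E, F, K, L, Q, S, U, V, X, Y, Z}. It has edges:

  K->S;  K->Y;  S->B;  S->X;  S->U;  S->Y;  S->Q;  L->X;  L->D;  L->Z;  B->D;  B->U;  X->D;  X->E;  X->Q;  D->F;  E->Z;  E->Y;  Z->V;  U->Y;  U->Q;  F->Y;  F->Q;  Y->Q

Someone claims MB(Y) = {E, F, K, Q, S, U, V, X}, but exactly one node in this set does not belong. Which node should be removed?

V

Y's parents: E, F, K, S, U.
Ch(Y) = {Q}.
Parents of each child, excluding Y:
  Q also has parents F, S, U, X.
MB(Y) = {E, F, K, Q, S, U, X}.
V is neither a parent, child, nor co-parent of Y, so it does not belong.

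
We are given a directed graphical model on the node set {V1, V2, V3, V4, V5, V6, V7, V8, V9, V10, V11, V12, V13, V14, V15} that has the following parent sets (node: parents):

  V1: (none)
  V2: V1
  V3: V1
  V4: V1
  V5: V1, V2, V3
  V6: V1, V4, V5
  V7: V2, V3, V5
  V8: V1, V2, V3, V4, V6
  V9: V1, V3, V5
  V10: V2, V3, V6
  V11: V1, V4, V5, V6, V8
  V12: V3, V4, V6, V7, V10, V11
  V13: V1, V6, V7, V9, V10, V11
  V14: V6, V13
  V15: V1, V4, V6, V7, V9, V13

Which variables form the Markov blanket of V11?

{V1, V3, V4, V5, V6, V7, V8, V9, V10, V12, V13}

A node's Markov blanket = Pa ∪ Ch ∪ (parents of Ch other than the node itself).
V11 has children V12, V13.
V11 has parents V1, V4, V5, V6, V8.
For each child, the remaining parents (spouses of V11):
  V12 also has parents V3, V4, V6, V7, V10.
  V13's other parents are V1, V6, V7, V9, V10.
So the Markov blanket of V11 is {V1, V3, V4, V5, V6, V7, V8, V9, V10, V12, V13}.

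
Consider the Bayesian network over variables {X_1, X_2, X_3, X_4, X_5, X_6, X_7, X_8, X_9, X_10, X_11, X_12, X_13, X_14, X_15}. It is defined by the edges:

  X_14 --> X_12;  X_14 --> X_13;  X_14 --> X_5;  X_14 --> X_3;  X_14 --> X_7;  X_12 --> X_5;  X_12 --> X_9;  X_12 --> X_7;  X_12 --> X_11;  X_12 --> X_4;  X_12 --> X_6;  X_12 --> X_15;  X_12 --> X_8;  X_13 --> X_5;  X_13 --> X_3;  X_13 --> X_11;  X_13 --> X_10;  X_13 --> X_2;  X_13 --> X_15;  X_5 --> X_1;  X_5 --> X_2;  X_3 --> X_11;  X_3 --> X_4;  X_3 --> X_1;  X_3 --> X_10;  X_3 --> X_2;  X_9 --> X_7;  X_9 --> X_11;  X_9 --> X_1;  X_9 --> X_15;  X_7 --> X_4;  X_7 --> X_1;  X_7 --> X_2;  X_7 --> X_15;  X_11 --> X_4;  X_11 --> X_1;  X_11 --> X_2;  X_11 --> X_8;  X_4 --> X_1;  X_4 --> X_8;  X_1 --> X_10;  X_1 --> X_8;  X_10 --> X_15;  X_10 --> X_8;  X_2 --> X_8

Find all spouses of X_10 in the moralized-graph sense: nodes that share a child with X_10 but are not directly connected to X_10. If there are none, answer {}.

Children of X_10: X_8, X_15.
  parents(X_15) \ {X_10} = {X_7, X_9, X_12, X_13}.
  X_8's other parents are X_1, X_2, X_4, X_11, X_12.
Excluding nodes already adjacent to X_10 (X_1, X_3, X_8, X_13, X_15), the co-parent-only contribution is {X_2, X_4, X_7, X_9, X_11, X_12}.

{X_2, X_4, X_7, X_9, X_11, X_12}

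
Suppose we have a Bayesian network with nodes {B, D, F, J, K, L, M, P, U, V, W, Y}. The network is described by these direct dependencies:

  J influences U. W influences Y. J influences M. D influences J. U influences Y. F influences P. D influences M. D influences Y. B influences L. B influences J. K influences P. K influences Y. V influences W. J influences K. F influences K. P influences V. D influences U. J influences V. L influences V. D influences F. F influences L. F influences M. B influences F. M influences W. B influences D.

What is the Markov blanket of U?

Recall MB(v) = parents ∪ children ∪ spouses, where spouses are the other parents of v's children.
U's parents: D, J.
U has child Y.
Co-parents of U (other parents of its children):
  Y: D, K, W
Taking the union gives {D, J, K, W, Y}.

{D, J, K, W, Y}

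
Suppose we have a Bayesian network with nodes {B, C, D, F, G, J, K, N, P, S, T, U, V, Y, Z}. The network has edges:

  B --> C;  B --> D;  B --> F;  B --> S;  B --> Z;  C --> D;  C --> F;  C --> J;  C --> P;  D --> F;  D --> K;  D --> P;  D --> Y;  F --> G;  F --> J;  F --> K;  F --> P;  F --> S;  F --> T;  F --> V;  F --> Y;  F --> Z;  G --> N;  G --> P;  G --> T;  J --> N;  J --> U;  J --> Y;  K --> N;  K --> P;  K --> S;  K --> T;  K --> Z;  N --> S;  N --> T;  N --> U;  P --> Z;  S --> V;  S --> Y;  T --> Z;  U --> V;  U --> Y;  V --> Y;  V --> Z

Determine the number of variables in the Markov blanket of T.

8

T has parents F, G, K, N.
T has child Z.
For each child, the remaining parents (spouses of T):
  Z's other parents are B, F, K, P, V.
MB(T) = {B, F, G, K, N, P, V, Z}, which has 8 nodes.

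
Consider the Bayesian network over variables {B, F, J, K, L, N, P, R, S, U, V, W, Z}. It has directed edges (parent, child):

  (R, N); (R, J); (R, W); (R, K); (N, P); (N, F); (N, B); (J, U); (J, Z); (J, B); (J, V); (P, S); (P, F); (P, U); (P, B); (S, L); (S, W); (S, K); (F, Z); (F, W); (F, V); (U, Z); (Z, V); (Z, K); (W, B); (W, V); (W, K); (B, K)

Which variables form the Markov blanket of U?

A node's Markov blanket = Pa ∪ Ch ∪ (parents of Ch other than the node itself).
Pa(U) = {J, P}.
U's children: Z.
For each child, the remaining parents (spouses of U):
  Z: F, J
MB(U) = {F, J, P, Z}.

{F, J, P, Z}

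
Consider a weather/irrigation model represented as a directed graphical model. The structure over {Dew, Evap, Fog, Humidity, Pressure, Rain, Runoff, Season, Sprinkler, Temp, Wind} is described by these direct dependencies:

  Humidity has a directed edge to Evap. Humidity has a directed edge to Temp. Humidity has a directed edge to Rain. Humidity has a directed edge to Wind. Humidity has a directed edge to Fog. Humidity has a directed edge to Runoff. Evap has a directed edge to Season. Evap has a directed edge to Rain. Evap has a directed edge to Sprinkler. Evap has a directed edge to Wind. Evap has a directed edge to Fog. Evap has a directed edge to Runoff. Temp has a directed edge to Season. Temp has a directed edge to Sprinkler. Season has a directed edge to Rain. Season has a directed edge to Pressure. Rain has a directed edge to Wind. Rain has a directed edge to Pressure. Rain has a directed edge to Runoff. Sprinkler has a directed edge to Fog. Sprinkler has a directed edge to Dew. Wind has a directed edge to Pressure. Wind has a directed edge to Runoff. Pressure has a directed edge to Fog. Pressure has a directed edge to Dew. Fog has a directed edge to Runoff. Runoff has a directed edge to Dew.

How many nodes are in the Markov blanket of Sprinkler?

By definition, MB(Sprinkler) is built from Sprinkler's parents, Sprinkler's children, and the co-parents of Sprinkler.
Sprinkler's children: Dew, Fog.
Pa(Sprinkler) = {Evap, Temp}.
Other parents of Sprinkler's children:
  parents(Fog) \ {Sprinkler} = {Evap, Humidity, Pressure}.
  Dew's other parents are Pressure, Runoff.
MB(Sprinkler) = {Dew, Evap, Fog, Humidity, Pressure, Runoff, Temp}, which has 7 nodes.

7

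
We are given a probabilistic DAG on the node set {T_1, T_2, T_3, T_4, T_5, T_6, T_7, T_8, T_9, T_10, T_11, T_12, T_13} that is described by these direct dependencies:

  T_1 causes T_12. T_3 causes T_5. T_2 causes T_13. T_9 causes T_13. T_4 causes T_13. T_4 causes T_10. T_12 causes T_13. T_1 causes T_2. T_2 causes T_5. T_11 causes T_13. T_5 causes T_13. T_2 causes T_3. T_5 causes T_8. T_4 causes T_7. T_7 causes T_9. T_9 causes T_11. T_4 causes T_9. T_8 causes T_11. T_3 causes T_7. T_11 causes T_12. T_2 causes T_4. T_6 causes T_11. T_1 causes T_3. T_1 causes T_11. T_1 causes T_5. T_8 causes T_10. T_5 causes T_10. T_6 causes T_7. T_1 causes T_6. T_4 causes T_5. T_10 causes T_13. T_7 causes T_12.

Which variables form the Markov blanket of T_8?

The Markov blanket of a node is its parents, its children, and the other parents of its children.
Pa(T_8) = {T_5}.
T_8 has children T_10, T_11.
Parents of each child, excluding T_8:
  T_10 also has parents T_4, T_5.
  T_11's other parents are T_1, T_6, T_9.
Union: {T_5} ∪ {T_10, T_11} ∪ {T_1, T_4, T_5, T_6, T_9} = {T_1, T_4, T_5, T_6, T_9, T_10, T_11}.

{T_1, T_4, T_5, T_6, T_9, T_10, T_11}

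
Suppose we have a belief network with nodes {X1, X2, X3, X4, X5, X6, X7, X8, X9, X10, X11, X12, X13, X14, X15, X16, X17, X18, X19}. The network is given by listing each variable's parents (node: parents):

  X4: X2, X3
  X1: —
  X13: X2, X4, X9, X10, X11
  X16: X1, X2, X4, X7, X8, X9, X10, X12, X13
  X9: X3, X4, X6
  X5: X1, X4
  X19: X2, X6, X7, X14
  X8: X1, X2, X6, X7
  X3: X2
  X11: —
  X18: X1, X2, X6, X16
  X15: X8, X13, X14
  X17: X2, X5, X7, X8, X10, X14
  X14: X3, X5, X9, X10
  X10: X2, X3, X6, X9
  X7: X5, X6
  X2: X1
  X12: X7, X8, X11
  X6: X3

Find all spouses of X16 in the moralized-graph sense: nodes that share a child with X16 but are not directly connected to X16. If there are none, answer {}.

Children of X16: X18.
  X18's other parents are X1, X2, X6.
Excluding nodes already adjacent to X16 (X1, X2, X4, X7, X8, X9, X10, X12, X13, X18), the co-parent-only contribution is {X6}.

{X6}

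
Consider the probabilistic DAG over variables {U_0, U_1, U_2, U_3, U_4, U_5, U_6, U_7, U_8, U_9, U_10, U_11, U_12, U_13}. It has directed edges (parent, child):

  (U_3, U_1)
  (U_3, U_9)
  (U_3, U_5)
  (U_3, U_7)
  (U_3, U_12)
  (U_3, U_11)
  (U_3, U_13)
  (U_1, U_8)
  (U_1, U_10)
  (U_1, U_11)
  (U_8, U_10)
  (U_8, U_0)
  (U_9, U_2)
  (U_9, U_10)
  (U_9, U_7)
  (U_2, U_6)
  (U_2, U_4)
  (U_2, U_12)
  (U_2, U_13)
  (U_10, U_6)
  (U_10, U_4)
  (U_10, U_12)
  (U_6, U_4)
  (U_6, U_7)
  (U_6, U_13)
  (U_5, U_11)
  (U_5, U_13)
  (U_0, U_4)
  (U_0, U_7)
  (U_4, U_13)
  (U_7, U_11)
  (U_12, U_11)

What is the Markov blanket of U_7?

Parents of U_7: U_0, U_3, U_6, U_9.
Children of U_7: U_11.
Other parents of U_7's children:
  U_11 also has parents U_1, U_3, U_5, U_12.
MB(U_7) = {U_0, U_1, U_3, U_5, U_6, U_9, U_11, U_12}.

{U_0, U_1, U_3, U_5, U_6, U_9, U_11, U_12}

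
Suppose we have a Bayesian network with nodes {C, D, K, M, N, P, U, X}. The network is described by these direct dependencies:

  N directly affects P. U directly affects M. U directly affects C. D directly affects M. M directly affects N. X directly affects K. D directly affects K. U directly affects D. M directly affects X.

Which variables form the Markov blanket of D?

D has parent U.
D has children K, M.
For each child, the remaining parents (spouses of D):
  M's other parent is U.
  K's other parent is X.
So the Markov blanket of D is {K, M, U, X}.

{K, M, U, X}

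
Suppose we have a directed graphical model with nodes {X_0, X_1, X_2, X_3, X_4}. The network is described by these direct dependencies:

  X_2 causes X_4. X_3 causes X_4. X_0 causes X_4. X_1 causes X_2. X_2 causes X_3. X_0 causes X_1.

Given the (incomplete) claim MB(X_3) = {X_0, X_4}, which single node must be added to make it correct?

X_2

The Markov blanket of a node is its parents, its children, and the other parents of its children.
X_3's parents: X_2.
Ch(X_3) = {X_4}.
Other parents of X_3's children:
  parents(X_4) \ {X_3} = {X_0, X_2}.
MB(X_3) = {X_0, X_2, X_4}.
Comparing with the claimed set, X_2 is missing.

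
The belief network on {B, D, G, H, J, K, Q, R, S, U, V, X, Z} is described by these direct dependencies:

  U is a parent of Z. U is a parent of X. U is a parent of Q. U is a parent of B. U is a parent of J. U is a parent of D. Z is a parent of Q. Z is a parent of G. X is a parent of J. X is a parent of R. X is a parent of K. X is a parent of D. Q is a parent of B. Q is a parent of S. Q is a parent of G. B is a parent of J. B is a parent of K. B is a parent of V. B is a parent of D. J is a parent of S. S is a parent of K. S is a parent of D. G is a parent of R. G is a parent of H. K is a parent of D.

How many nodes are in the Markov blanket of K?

5

The Markov blanket of a node is its parents, its children, and the other parents of its children.
K's children: D.
K has parents B, S, X.
Co-parents of K (other parents of its children):
  D: B, S, U, X
MB(K) = {B, D, S, U, X}, which has 5 nodes.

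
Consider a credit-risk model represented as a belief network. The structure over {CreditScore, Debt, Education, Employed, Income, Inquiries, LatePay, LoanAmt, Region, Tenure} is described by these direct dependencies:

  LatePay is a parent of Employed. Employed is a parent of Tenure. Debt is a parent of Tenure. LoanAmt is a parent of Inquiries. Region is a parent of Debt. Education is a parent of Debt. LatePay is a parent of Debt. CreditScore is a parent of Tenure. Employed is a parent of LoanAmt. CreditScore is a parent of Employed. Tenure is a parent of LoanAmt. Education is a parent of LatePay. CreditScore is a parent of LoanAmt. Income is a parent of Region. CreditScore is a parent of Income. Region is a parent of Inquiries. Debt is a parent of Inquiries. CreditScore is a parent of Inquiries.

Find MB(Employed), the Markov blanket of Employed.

{CreditScore, Debt, LatePay, LoanAmt, Tenure}

A node's Markov blanket = Pa ∪ Ch ∪ (parents of Ch other than the node itself).
Employed has children LoanAmt, Tenure.
Employed has parents CreditScore, LatePay.
Co-parents of Employed (other parents of its children):
  Tenure: CreditScore, Debt
  LoanAmt: CreditScore, Tenure
So the Markov blanket of Employed is {CreditScore, Debt, LatePay, LoanAmt, Tenure}.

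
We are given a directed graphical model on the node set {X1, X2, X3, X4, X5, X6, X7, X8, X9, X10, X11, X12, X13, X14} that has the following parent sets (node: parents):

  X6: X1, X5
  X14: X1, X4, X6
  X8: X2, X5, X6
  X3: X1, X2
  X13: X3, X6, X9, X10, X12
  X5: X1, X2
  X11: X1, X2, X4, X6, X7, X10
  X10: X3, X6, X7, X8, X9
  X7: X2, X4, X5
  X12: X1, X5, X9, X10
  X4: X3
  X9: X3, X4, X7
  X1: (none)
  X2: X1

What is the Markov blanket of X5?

Pa(X5) = {X1, X2}.
X5 has children X6, X7, X8, X12.
Parents of each child, excluding X5:
  X6: X1
  X7: X2, X4
  X8: X2, X6
  X12: X1, X9, X10
So the Markov blanket of X5 is {X1, X2, X4, X6, X7, X8, X9, X10, X12}.

{X1, X2, X4, X6, X7, X8, X9, X10, X12}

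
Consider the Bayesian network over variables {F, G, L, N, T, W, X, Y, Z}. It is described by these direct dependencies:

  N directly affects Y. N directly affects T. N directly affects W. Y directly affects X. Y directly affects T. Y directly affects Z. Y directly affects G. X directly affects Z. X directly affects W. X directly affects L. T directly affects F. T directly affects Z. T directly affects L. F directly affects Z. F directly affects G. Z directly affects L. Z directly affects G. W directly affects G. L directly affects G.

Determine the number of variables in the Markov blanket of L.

Pa(L) = {T, X, Z}.
L's children: G.
Co-parents of L (other parents of its children):
  G: F, W, Y, Z
MB(L) = {F, G, T, W, X, Y, Z}, which has 7 nodes.

7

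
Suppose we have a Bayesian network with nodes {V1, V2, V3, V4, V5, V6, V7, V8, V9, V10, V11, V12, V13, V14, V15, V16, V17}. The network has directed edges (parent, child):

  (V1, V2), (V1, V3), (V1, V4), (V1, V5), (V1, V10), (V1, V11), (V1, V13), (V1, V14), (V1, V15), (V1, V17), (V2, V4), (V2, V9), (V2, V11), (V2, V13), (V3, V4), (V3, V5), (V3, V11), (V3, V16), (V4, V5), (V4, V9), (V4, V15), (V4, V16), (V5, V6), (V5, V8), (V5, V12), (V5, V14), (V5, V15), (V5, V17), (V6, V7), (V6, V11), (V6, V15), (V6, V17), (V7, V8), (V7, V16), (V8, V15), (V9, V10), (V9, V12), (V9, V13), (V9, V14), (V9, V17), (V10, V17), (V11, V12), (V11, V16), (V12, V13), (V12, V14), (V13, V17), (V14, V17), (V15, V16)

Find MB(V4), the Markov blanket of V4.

The Markov blanket of a node is its parents, its children, and the other parents of its children.
Parents of V4: V1, V2, V3.
Children of V4: V5, V9, V15, V16.
For each child, the remaining parents (spouses of V4):
  V5 also has parents V1, V3.
  V9's other parent is V2.
  V15's other parents are V1, V5, V6, V8.
  parents(V16) \ {V4} = {V3, V7, V11, V15}.
Taking the union gives {V1, V2, V3, V5, V6, V7, V8, V9, V11, V15, V16}.

{V1, V2, V3, V5, V6, V7, V8, V9, V11, V15, V16}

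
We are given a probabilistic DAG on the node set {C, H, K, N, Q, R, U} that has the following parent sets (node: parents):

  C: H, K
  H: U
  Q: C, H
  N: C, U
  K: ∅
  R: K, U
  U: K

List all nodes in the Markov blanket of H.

Parents of H: U.
H has children C, Q.
For each child, the remaining parents (spouses of H):
  C also has parent K.
  Q's other parent is C.
Taking the union gives {C, K, Q, U}.

{C, K, Q, U}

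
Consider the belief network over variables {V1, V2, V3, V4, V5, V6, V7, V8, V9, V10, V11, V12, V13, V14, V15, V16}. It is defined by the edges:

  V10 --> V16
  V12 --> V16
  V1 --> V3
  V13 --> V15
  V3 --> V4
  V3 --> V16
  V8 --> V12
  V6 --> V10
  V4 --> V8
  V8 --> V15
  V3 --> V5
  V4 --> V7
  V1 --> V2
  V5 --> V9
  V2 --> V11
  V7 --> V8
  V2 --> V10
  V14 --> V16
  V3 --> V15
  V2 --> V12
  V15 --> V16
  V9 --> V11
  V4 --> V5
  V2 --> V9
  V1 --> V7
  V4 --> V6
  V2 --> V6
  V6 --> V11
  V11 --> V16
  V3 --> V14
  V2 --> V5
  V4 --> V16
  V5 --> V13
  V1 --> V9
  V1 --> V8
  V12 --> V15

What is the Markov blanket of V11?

A node's Markov blanket = Pa ∪ Ch ∪ (parents of Ch other than the node itself).
V11's parents: V2, V6, V9.
Children of V11: V16.
Co-parents of V11 (other parents of its children):
  V16's other parents are V3, V4, V10, V12, V14, V15.
Union: {V2, V6, V9} ∪ {V16} ∪ {V3, V4, V10, V12, V14, V15} = {V2, V3, V4, V6, V9, V10, V12, V14, V15, V16}.

{V2, V3, V4, V6, V9, V10, V12, V14, V15, V16}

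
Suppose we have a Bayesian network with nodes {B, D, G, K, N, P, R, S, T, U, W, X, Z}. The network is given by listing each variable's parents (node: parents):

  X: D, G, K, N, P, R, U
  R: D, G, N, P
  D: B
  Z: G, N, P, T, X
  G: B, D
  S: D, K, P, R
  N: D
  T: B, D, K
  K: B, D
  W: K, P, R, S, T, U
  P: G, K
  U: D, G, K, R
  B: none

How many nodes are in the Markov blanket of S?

7

A node's Markov blanket = Pa ∪ Ch ∪ (parents of Ch other than the node itself).
S's children: W.
Pa(S) = {D, K, P, R}.
Other parents of S's children:
  W also has parents K, P, R, T, U.
MB(S) = {D, K, P, R, T, U, W}, which has 7 nodes.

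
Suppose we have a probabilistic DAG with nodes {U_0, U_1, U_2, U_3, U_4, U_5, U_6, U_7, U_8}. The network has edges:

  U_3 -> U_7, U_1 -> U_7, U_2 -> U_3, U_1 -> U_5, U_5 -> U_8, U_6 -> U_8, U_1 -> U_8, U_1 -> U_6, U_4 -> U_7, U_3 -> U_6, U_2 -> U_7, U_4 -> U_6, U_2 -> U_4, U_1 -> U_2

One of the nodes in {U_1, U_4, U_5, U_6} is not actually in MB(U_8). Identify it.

U_4

Recall MB(v) = parents ∪ children ∪ spouses, where spouses are the other parents of v's children.
U_8's parents: U_1, U_5, U_6.
U_8 has no children.
U_8 has no children, so there are no co-parents.
MB(U_8) = {U_1, U_5, U_6}.
U_4 is neither a parent, child, nor co-parent of U_8, so it does not belong.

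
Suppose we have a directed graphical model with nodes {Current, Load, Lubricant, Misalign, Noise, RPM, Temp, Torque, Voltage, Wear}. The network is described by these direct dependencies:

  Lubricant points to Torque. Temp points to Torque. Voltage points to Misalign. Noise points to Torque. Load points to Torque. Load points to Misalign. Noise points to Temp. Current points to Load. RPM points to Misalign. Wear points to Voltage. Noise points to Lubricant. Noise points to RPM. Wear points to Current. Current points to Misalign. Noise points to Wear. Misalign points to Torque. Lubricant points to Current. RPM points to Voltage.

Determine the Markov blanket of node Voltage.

{Current, Load, Misalign, RPM, Wear}

A node's Markov blanket = Pa ∪ Ch ∪ (parents of Ch other than the node itself).
Voltage has parents RPM, Wear.
Voltage's children: Misalign.
Other parents of Voltage's children:
  Misalign: Current, Load, RPM
MB(Voltage) = {Current, Load, Misalign, RPM, Wear}.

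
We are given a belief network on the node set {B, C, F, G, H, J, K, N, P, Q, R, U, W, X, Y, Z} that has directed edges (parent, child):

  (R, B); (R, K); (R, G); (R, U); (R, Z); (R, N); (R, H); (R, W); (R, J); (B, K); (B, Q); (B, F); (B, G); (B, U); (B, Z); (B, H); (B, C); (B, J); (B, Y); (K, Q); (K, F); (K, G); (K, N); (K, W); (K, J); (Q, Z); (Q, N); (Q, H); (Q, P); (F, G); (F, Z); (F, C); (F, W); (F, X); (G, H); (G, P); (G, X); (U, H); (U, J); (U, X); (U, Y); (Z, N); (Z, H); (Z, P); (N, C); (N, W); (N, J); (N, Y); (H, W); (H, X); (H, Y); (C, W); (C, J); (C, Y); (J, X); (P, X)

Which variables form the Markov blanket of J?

{B, C, F, G, H, K, N, P, R, U, X}

J's parents: B, C, K, N, R, U.
Ch(J) = {X}.
Co-parents of J (other parents of its children):
  parents(X) \ {J} = {F, G, H, P, U}.
So the Markov blanket of J is {B, C, F, G, H, K, N, P, R, U, X}.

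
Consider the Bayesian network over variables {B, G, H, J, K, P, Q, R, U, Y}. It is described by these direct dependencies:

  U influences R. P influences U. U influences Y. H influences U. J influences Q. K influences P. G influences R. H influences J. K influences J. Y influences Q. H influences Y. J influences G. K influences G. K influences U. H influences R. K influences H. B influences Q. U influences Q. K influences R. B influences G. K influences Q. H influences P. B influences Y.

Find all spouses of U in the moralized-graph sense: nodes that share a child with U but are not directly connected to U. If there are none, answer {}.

{B, G, J}

Children of U: Q, R, Y.
  parents(Y) \ {U} = {B, H}.
  Q's other parents are B, J, K, Y.
  R also has parents G, H, K.
Excluding nodes already adjacent to U (H, K, P, Q, R, Y), the co-parent-only contribution is {B, G, J}.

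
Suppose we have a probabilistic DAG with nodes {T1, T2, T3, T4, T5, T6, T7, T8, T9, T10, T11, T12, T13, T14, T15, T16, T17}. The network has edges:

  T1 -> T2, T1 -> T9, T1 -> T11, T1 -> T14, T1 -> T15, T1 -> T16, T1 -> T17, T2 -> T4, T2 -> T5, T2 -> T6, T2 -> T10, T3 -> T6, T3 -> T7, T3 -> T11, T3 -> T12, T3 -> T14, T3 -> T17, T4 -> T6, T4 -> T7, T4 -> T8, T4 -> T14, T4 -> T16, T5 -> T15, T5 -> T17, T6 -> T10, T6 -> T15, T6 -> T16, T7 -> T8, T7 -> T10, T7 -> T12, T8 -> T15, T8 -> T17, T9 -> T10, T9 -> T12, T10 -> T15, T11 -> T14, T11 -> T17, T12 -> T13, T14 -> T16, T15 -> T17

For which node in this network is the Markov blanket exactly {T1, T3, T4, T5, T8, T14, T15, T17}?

The target node must have every member of {T1, T3, T4, T5, T8, T14, T15, T17} as a parent, child, or co-parent, and no others.
Parents of T11: T1, T3; children: T14, T17; co-parents: T1, T3, T4, T5, T8, T15.
These exactly cover the given set, so the node is T11.

T11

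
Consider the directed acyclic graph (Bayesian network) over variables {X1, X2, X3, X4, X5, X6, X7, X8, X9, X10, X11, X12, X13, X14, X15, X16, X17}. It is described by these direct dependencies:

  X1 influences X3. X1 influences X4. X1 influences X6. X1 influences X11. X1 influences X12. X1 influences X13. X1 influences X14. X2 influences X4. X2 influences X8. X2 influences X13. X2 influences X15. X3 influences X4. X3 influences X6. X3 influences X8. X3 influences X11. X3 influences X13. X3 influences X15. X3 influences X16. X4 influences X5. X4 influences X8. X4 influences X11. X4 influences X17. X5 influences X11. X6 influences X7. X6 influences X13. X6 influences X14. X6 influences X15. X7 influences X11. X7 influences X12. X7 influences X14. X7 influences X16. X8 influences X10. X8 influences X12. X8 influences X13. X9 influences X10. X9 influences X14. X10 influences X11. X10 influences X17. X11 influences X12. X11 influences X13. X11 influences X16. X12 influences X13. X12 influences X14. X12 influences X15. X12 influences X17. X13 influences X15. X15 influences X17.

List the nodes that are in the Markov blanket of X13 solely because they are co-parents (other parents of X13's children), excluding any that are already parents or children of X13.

{}

Children of X13: X15.
  X15: X2, X3, X6, X12
Excluding nodes already adjacent to X13 (X1, X2, X3, X6, X8, X11, X12, X15), the co-parent-only contribution is {}.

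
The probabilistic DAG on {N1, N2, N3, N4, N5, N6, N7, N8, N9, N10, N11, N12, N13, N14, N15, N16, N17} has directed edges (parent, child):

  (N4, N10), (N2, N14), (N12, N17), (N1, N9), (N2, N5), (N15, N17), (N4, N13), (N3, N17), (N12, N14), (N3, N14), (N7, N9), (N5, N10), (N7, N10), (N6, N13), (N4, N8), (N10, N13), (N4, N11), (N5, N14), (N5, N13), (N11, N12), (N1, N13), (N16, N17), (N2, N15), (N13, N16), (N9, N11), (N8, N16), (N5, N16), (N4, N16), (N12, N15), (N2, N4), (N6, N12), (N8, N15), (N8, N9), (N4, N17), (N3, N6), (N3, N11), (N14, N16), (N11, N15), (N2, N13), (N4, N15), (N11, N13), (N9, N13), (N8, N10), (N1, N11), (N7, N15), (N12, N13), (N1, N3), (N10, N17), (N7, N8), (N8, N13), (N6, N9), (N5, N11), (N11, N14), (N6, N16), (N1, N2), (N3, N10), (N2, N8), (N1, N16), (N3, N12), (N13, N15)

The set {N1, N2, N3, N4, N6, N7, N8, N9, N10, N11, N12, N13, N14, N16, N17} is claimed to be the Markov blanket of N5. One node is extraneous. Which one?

N17

N5 has parent N2.
Children of N5: N10, N11, N13, N14, N16.
For each child, the remaining parents (spouses of N5):
  N10's other parents are N3, N4, N7, N8.
  N11 also has parents N1, N3, N4, N9.
  N13's other parents are N1, N2, N4, N6, N8, N9, N10, N11, N12.
  N14's other parents are N2, N3, N11, N12.
  N16's other parents are N1, N4, N6, N8, N13, N14.
MB(N5) = {N1, N2, N3, N4, N6, N7, N8, N9, N10, N11, N12, N13, N14, N16}.
N17 is neither a parent, child, nor co-parent of N5, so it does not belong.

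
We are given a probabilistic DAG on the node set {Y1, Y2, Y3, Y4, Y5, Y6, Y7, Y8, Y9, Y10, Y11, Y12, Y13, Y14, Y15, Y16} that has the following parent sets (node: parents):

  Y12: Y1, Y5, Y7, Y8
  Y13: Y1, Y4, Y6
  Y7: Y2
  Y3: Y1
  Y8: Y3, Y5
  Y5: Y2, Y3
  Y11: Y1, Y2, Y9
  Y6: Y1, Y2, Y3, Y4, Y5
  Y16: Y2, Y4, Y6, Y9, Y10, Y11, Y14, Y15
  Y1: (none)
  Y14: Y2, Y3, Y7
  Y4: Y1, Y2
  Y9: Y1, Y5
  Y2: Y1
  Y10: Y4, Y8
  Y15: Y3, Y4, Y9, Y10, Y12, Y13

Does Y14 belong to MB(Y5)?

Y5's parents: Y2, Y3.
Ch(Y5) = {Y6, Y8, Y9, Y12}.
For each child, the remaining parents (spouses of Y5):
  Y6: Y1, Y2, Y3, Y4
  Y8: Y3
  Y9: Y1
  Y12: Y1, Y7, Y8
MB(Y5) = {Y1, Y2, Y3, Y4, Y6, Y7, Y8, Y9, Y12}; Y14 is not in this set.

No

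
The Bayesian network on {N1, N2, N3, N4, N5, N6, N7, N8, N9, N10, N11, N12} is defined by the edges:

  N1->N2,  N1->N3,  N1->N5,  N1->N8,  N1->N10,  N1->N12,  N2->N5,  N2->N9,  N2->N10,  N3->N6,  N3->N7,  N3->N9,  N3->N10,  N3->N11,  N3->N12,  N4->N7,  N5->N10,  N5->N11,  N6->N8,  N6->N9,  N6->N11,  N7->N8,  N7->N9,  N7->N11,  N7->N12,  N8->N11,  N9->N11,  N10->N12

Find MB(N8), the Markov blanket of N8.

N8's parents: N1, N6, N7.
Ch(N8) = {N11}.
For each child, the remaining parents (spouses of N8):
  N11: N3, N5, N6, N7, N9
Union: {N1, N6, N7} ∪ {N11} ∪ {N3, N5, N6, N7, N9} = {N1, N3, N5, N6, N7, N9, N11}.

{N1, N3, N5, N6, N7, N9, N11}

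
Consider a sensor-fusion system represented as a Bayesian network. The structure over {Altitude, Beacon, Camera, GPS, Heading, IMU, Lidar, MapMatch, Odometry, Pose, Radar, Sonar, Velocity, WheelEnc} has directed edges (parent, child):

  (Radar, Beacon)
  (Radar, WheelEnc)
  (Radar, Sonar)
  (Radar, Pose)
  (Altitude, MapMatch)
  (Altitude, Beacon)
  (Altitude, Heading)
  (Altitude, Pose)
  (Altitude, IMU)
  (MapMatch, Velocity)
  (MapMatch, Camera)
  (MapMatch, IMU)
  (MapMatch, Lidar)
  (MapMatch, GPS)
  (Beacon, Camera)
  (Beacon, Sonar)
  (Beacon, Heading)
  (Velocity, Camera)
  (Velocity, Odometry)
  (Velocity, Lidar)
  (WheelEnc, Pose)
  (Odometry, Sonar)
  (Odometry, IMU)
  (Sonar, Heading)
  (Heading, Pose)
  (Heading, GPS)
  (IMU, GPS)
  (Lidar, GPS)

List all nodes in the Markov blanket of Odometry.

{Altitude, Beacon, IMU, MapMatch, Radar, Sonar, Velocity}

Odometry's parents: Velocity.
Children of Odometry: IMU, Sonar.
Co-parents of Odometry (other parents of its children):
  Sonar also has parents Beacon, Radar.
  IMU also has parents Altitude, MapMatch.
Taking the union gives {Altitude, Beacon, IMU, MapMatch, Radar, Sonar, Velocity}.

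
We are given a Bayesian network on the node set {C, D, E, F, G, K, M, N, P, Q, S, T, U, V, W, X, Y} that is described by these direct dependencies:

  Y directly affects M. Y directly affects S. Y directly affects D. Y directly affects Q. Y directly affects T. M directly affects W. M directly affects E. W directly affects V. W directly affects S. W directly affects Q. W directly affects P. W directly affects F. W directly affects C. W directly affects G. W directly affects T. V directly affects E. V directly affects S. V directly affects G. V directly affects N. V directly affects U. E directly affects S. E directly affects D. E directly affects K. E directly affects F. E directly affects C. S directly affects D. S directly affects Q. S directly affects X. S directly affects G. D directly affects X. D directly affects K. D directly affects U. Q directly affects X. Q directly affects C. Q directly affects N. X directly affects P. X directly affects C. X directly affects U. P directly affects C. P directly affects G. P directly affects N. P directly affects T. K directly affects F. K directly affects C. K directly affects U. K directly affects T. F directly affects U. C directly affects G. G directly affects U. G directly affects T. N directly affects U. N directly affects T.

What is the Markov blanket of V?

Parents of V: W.
V has children E, G, N, S, U.
Parents of each child, excluding V:
  E: M
  S: E, W, Y
  G: C, P, S, W
  N: P, Q
  U: D, F, G, K, N, X
MB(V) = {C, D, E, F, G, K, M, N, P, Q, S, U, W, X, Y}.

{C, D, E, F, G, K, M, N, P, Q, S, U, W, X, Y}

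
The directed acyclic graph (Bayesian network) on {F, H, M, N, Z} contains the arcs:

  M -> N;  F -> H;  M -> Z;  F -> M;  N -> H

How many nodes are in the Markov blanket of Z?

1

By definition, MB(Z) is built from Z's parents, Z's children, and the co-parents of Z.
Z's parents: M.
Z's children: none.
Z has no children, so there are no co-parents.
MB(Z) = {M}, which has 1 node.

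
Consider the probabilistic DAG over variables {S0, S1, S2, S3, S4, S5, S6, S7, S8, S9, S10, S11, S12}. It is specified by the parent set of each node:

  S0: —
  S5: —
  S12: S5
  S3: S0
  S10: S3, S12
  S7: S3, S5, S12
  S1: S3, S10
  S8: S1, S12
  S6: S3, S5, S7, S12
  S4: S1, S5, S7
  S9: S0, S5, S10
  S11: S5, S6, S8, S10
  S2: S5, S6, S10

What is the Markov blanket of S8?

Pa(S8) = {S1, S12}.
Ch(S8) = {S11}.
Other parents of S8's children:
  parents(S11) \ {S8} = {S5, S6, S10}.
Union: {S1, S12} ∪ {S11} ∪ {S5, S6, S10} = {S1, S5, S6, S10, S11, S12}.

{S1, S5, S6, S10, S11, S12}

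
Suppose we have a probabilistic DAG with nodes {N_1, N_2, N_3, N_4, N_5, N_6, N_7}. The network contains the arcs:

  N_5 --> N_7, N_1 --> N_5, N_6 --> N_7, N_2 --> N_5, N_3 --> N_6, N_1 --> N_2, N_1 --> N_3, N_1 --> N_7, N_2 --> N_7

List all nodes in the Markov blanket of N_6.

{N_1, N_2, N_3, N_5, N_7}

N_6 has child N_7.
N_6's parents: N_3.
Parents of each child, excluding N_6:
  N_7: N_1, N_2, N_5
Union: {N_3} ∪ {N_7} ∪ {N_1, N_2, N_5} = {N_1, N_2, N_3, N_5, N_7}.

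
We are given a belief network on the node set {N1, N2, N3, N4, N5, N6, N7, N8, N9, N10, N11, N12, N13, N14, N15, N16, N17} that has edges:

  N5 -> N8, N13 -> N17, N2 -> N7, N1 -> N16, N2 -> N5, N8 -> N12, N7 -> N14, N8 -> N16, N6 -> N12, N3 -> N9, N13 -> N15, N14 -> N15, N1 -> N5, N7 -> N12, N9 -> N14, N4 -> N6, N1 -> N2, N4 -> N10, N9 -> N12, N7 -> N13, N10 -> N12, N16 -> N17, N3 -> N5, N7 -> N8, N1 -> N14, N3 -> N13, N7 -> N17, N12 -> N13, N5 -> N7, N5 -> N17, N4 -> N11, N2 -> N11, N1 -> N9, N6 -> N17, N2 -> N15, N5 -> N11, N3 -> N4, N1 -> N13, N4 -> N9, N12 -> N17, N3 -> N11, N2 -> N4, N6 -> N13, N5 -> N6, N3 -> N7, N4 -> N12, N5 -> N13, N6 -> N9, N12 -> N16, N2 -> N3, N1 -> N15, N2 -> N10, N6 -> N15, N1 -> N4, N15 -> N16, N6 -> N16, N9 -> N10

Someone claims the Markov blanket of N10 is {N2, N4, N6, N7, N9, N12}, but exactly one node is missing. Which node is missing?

N8

A node's Markov blanket = Pa ∪ Ch ∪ (parents of Ch other than the node itself).
N10's parents: N2, N4, N9.
N10's children: N12.
For each child, the remaining parents (spouses of N10):
  N12's other parents are N4, N6, N7, N8, N9.
MB(N10) = {N2, N4, N6, N7, N8, N9, N12}.
Comparing with the claimed set, N8 is missing.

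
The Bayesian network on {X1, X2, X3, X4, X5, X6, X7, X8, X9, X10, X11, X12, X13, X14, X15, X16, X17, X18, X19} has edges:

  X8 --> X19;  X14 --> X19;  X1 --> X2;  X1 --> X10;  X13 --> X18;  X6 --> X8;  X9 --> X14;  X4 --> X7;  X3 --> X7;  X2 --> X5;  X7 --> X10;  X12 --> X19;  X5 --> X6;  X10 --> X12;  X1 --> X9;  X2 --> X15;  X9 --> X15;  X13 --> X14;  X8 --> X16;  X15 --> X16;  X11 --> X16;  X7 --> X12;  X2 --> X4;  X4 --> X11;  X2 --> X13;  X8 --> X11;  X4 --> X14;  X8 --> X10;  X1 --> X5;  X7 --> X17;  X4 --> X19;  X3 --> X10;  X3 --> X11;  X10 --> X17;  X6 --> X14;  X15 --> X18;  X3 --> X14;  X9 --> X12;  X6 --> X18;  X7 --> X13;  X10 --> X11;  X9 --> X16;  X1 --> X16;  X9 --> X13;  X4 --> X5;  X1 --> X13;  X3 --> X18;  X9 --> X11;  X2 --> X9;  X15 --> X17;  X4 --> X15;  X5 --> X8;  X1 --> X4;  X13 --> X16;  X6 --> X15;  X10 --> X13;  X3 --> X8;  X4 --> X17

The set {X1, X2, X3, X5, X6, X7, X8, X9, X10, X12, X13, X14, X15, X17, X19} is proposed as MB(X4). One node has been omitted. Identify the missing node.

A node's Markov blanket = Pa ∪ Ch ∪ (parents of Ch other than the node itself).
Parents of X4: X1, X2.
X4's children: X5, X7, X11, X14, X15, X17, X19.
Co-parents of X4 (other parents of its children):
  parents(X5) \ {X4} = {X1, X2}.
  X7's other parent is X3.
  X11 also has parents X3, X8, X9, X10.
  X14's other parents are X3, X6, X9, X13.
  X15's other parents are X2, X6, X9.
  X17's other parents are X7, X10, X15.
  X19's other parents are X8, X12, X14.
MB(X4) = {X1, X2, X3, X5, X6, X7, X8, X9, X10, X11, X12, X13, X14, X15, X17, X19}.
Comparing with the claimed set, X11 is missing.

X11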